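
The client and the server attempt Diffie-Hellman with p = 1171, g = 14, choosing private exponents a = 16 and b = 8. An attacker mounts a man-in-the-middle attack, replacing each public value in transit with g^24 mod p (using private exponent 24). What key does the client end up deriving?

The client receives an attacker's public value M = 14^24 mod 1171 instead of the honest one.
14^1 ≡ 14 (mod 1171)
14^2 = (14^1)^2 ≡ 14^2 = 196 ≡ 196 (mod 1171)
14^4 = (14^2)^2 ≡ 196^2 = 38416 ≡ 944 (mod 1171)
14^8 = (14^4)^2 ≡ 944^2 = 891136 ≡ 5 (mod 1171)
14^16 = (14^8)^2 ≡ 5^2 = 25 ≡ 25 (mod 1171)
14^24 = 14^16 · 14^8 ≡ 25 · 5 ≡ 125 (mod 1171).
So M = 125. The client computes K = M^16 mod 1171.
125^1 ≡ 125 (mod 1171)
125^2 = (125^1)^2 ≡ 125^2 = 15625 ≡ 402 (mod 1171)
125^4 = (125^2)^2 ≡ 402^2 = 161604 ≡ 6 (mod 1171)
125^8 = (125^4)^2 ≡ 6^2 = 36 ≡ 36 (mod 1171)
125^16 = (125^8)^2 ≡ 36^2 = 1296 ≡ 125 (mod 1171)

125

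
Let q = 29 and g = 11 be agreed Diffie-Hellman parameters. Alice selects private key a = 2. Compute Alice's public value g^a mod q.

Public value = 11^2 mod 29.
11^1 ≡ 11 (mod 29)
11^2 = (11^1)^2 ≡ 11^2 = 121 ≡ 5 (mod 29)

5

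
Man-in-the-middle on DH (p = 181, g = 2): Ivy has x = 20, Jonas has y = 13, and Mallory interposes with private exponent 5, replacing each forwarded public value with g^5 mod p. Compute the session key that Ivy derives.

Ivy receives Mallory's public value M = 2^5 mod 181 instead of the honest one.
2^1 ≡ 2 (mod 181)
2^2 = (2^1)^2 ≡ 2^2 = 4 ≡ 4 (mod 181)
2^4 = (2^2)^2 ≡ 4^2 = 16 ≡ 16 (mod 181)
2^5 = 2^4 · 2^1 ≡ 16 · 2 ≡ 32 (mod 181).
So M = 32. Ivy computes K = M^20 mod 181.
32^1 ≡ 32 (mod 181)
32^2 = (32^1)^2 ≡ 32^2 = 1024 ≡ 119 (mod 181)
32^4 = (32^2)^2 ≡ 119^2 = 14161 ≡ 43 (mod 181)
32^8 = (32^4)^2 ≡ 43^2 = 1849 ≡ 39 (mod 181)
32^16 = (32^8)^2 ≡ 39^2 = 1521 ≡ 73 (mod 181)
32^20 = 32^16 · 32^4 ≡ 73 · 43 ≡ 62 (mod 181).

62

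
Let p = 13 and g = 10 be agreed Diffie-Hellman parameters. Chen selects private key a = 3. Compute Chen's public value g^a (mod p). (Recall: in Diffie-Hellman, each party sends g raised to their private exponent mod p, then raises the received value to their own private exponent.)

Public value = 10^3 (mod 13).
10^1 ≡ 10 (mod 13)
10^2 = (10^1)^2 ≡ 10^2 = 100 ≡ 9 (mod 13)
10^3 = 10^2 · 10^1 ≡ 9 · 10 ≡ 12 (mod 13).

12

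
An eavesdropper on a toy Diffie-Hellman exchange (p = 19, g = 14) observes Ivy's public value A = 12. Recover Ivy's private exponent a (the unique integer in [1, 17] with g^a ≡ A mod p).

15

Try successive powers of 14 modulo 19:
14^1 ≡ 14
14^2 ≡ 6
14^3 ≡ 8
14^4 ≡ 17
14^5 ≡ 10
14^6 ≡ 7
14^7 ≡ 3
14^8 ≡ 4
14^9 ≡ 18
14^10 ≡ 5
14^11 ≡ 13
14^12 ≡ 11
14^13 ≡ 2
14^14 ≡ 9
14^15 ≡ 12
Found: a = 15.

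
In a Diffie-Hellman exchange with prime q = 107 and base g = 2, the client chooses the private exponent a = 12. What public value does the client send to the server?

Public value = 2^12 (mod 107).
2^1 ≡ 2 (mod 107)
2^2 = (2^1)^2 ≡ 2^2 = 4 ≡ 4 (mod 107)
2^4 = (2^2)^2 ≡ 4^2 = 16 ≡ 16 (mod 107)
2^8 = (2^4)^2 ≡ 16^2 = 256 ≡ 42 (mod 107)
2^12 = 2^8 · 2^4 ≡ 42 · 16 ≡ 30 (mod 107).

30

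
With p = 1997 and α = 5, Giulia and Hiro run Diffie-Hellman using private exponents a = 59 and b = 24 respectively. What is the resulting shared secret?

Giulia sends A = α^a mod p = 5^59 mod 1997.
5^1 ≡ 5 (mod 1997)
5^2 = (5^1)^2 ≡ 5^2 = 25 ≡ 25 (mod 1997)
5^4 = (5^2)^2 ≡ 25^2 = 625 ≡ 625 (mod 1997)
5^8 = (5^4)^2 ≡ 625^2 = 390625 ≡ 1210 (mod 1997)
5^16 = (5^8)^2 ≡ 1210^2 = 1464100 ≡ 299 (mod 1997)
5^32 = (5^16)^2 ≡ 299^2 = 89401 ≡ 1533 (mod 1997)
5^59 = 5^32 · 5^16 · 5^8 · 5^2 · 5^1 ≡ 1533 · 299 · 1210 · 25 · 5 ≡ 984 (mod 1997).
So A = 984. Hiro then computes K = A^b mod p = 984^24 mod 1997.
984^1 ≡ 984 (mod 1997)
984^2 = (984^1)^2 ≡ 984^2 = 968256 ≡ 1708 (mod 1997)
984^4 = (984^2)^2 ≡ 1708^2 = 2917264 ≡ 1644 (mod 1997)
984^8 = (984^4)^2 ≡ 1644^2 = 2702736 ≡ 795 (mod 1997)
984^16 = (984^8)^2 ≡ 795^2 = 632025 ≡ 973 (mod 1997)
984^24 = 984^16 · 984^8 ≡ 973 · 795 ≡ 696 (mod 1997).

696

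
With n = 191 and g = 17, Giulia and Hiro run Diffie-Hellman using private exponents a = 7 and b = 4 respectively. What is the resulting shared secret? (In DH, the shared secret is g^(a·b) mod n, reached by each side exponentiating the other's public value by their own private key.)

81

Giulia sends A = g^a mod n = 17^7 mod 191.
17^1 ≡ 17 (mod 191)
17^2 = (17^1)^2 ≡ 17^2 = 289 ≡ 98 (mod 191)
17^4 = (17^2)^2 ≡ 98^2 = 9604 ≡ 54 (mod 191)
17^7 = 17^4 · 17^2 · 17^1 ≡ 54 · 98 · 17 ≡ 3 (mod 191).
So A = 3. Hiro then computes K = A^b mod n = 3^4 mod 191.
3^1 ≡ 3 (mod 191)
3^2 = (3^1)^2 ≡ 3^2 = 9 ≡ 9 (mod 191)
3^4 = (3^2)^2 ≡ 9^2 = 81 ≡ 81 (mod 191)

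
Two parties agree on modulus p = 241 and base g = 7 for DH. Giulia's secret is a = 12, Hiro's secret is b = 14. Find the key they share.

150

Hiro sends B = g^b mod p = 7^14 mod 241.
7^1 ≡ 7 (mod 241)
7^2 = (7^1)^2 ≡ 7^2 = 49 ≡ 49 (mod 241)
7^4 = (7^2)^2 ≡ 49^2 = 2401 ≡ 232 (mod 241)
7^8 = (7^4)^2 ≡ 232^2 = 53824 ≡ 81 (mod 241)
7^14 = 7^8 · 7^4 · 7^2 ≡ 81 · 232 · 49 ≡ 188 (mod 241).
So B = 188. Giulia then computes K = B^a mod p = 188^12 mod 241.
188^1 ≡ 188 (mod 241)
188^2 = (188^1)^2 ≡ 188^2 = 35344 ≡ 158 (mod 241)
188^4 = (188^2)^2 ≡ 158^2 = 24964 ≡ 141 (mod 241)
188^8 = (188^4)^2 ≡ 141^2 = 19881 ≡ 119 (mod 241)
188^12 = 188^8 · 188^4 ≡ 119 · 141 ≡ 150 (mod 241).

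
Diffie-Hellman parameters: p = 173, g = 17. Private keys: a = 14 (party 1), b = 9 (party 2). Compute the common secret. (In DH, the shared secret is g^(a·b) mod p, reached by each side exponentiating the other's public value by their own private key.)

54

Party 2 sends B = g^b mod p = 17^9 mod 173.
17^1 ≡ 17 (mod 173)
17^2 = (17^1)^2 ≡ 17^2 = 289 ≡ 116 (mod 173)
17^4 = (17^2)^2 ≡ 116^2 = 13456 ≡ 135 (mod 173)
17^8 = (17^4)^2 ≡ 135^2 = 18225 ≡ 60 (mod 173)
17^9 = 17^8 · 17^1 ≡ 60 · 17 ≡ 155 (mod 173).
So B = 155. Party 1 then computes K = B^a mod p = 155^14 mod 173.
155^1 ≡ 155 (mod 173)
155^2 = (155^1)^2 ≡ 155^2 = 24025 ≡ 151 (mod 173)
155^4 = (155^2)^2 ≡ 151^2 = 22801 ≡ 138 (mod 173)
155^8 = (155^4)^2 ≡ 138^2 = 19044 ≡ 14 (mod 173)
155^14 = 155^8 · 155^4 · 155^2 ≡ 14 · 138 · 151 ≡ 54 (mod 173).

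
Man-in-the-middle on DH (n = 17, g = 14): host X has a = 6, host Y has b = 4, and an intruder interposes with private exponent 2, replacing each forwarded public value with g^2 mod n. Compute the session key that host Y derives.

16

Host Y receives an intruder's public value M = 14^2 mod 17 instead of the honest one.
14^1 ≡ 14 (mod 17)
14^2 = (14^1)^2 ≡ 14^2 = 196 ≡ 9 (mod 17)
So M = 9. Host Y computes K = M^4 mod 17.
9^1 ≡ 9 (mod 17)
9^2 = (9^1)^2 ≡ 9^2 = 81 ≡ 13 (mod 17)
9^4 = (9^2)^2 ≡ 13^2 = 169 ≡ 16 (mod 17)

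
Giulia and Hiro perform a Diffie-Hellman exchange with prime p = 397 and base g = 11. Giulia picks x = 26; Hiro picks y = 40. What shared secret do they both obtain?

Giulia sends A = g^x mod p = 11^26 mod 397.
11^1 ≡ 11 (mod 397)
11^2 = (11^1)^2 ≡ 11^2 = 121 ≡ 121 (mod 397)
11^4 = (11^2)^2 ≡ 121^2 = 14641 ≡ 349 (mod 397)
11^8 = (11^4)^2 ≡ 349^2 = 121801 ≡ 319 (mod 397)
11^16 = (11^8)^2 ≡ 319^2 = 101761 ≡ 129 (mod 397)
11^26 = 11^16 · 11^8 · 11^2 ≡ 129 · 319 · 121 ≡ 97 (mod 397).
So A = 97. Hiro then computes K = A^y mod p = 97^40 mod 397.
97^1 ≡ 97 (mod 397)
97^2 = (97^1)^2 ≡ 97^2 = 9409 ≡ 278 (mod 397)
97^4 = (97^2)^2 ≡ 278^2 = 77284 ≡ 266 (mod 397)
97^8 = (97^4)^2 ≡ 266^2 = 70756 ≡ 90 (mod 397)
97^16 = (97^8)^2 ≡ 90^2 = 8100 ≡ 160 (mod 397)
97^32 = (97^16)^2 ≡ 160^2 = 25600 ≡ 192 (mod 397)
97^40 = 97^32 · 97^8 ≡ 192 · 90 ≡ 209 (mod 397).

209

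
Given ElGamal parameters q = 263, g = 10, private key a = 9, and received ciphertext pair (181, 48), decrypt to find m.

Shared mask s = c₁^a mod q = 181^9 mod 263.
181^1 ≡ 181 (mod 263)
181^2 = (181^1)^2 ≡ 181^2 = 32761 ≡ 149 (mod 263)
181^4 = (181^2)^2 ≡ 149^2 = 22201 ≡ 109 (mod 263)
181^8 = (181^4)^2 ≡ 109^2 = 11881 ≡ 46 (mod 263)
181^9 = 181^8 · 181^1 ≡ 46 · 181 ≡ 173 (mod 263).
So s = 173; s⁻¹ ≡ 225 (mod 263).
m = c₂ · s⁻¹ mod 263 = 48 · 225 mod 263 = 17.

17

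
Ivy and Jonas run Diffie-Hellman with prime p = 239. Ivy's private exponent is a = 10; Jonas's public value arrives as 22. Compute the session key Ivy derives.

Shared key K = 22^10 mod 239.
22^1 ≡ 22 (mod 239)
22^2 = (22^1)^2 ≡ 22^2 = 484 ≡ 6 (mod 239)
22^4 = (22^2)^2 ≡ 6^2 = 36 ≡ 36 (mod 239)
22^8 = (22^4)^2 ≡ 36^2 = 1296 ≡ 101 (mod 239)
22^10 = 22^8 · 22^2 ≡ 101 · 6 ≡ 128 (mod 239).

128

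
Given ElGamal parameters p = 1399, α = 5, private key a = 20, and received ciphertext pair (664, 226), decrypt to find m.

904

Shared mask s = c₁^a mod p = 664^20 mod 1399.
664^1 ≡ 664 (mod 1399)
664^2 = (664^1)^2 ≡ 664^2 = 440896 ≡ 211 (mod 1399)
664^4 = (664^2)^2 ≡ 211^2 = 44521 ≡ 1152 (mod 1399)
664^8 = (664^4)^2 ≡ 1152^2 = 1327104 ≡ 852 (mod 1399)
664^16 = (664^8)^2 ≡ 852^2 = 725904 ≡ 1222 (mod 1399)
664^20 = 664^16 · 664^4 ≡ 1222 · 1152 ≡ 350 (mod 1399).
So s = 350; s⁻¹ ≡ 4 (mod 1399).
m = c₂ · s⁻¹ mod 1399 = 226 · 4 mod 1399 = 904.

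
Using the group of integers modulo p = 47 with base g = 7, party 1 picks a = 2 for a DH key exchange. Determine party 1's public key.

2

Public value = 7^2 mod 47.
7^1 ≡ 7 (mod 47)
7^2 = (7^1)^2 ≡ 7^2 = 49 ≡ 2 (mod 47)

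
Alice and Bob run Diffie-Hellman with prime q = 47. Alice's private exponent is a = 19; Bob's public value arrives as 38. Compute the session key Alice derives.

5

Shared key K = 38^19 mod 47.
38^1 ≡ 38 (mod 47)
38^2 = (38^1)^2 ≡ 38^2 = 1444 ≡ 34 (mod 47)
38^4 = (38^2)^2 ≡ 34^2 = 1156 ≡ 28 (mod 47)
38^8 = (38^4)^2 ≡ 28^2 = 784 ≡ 32 (mod 47)
38^16 = (38^8)^2 ≡ 32^2 = 1024 ≡ 37 (mod 47)
38^19 = 38^16 · 38^2 · 38^1 ≡ 37 · 34 · 38 ≡ 5 (mod 47).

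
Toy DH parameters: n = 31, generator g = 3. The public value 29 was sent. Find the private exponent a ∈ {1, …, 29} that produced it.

9

Try successive powers of 3 modulo 31:
3^1 ≡ 3
3^2 ≡ 9
3^3 ≡ 27
3^4 ≡ 19
3^5 ≡ 26
3^6 ≡ 16
3^7 ≡ 17
3^8 ≡ 20
3^9 ≡ 29
Found: a = 9.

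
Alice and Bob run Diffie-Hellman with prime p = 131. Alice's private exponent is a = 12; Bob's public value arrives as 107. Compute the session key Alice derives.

60

Shared key K = 107^12 mod 131.
107^1 ≡ 107 (mod 131)
107^2 = (107^1)^2 ≡ 107^2 = 11449 ≡ 52 (mod 131)
107^4 = (107^2)^2 ≡ 52^2 = 2704 ≡ 84 (mod 131)
107^8 = (107^4)^2 ≡ 84^2 = 7056 ≡ 113 (mod 131)
107^12 = 107^8 · 107^4 ≡ 113 · 84 ≡ 60 (mod 131).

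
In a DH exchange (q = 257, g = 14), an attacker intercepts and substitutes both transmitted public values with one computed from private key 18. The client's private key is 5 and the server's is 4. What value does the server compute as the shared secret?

30

The server receives an attacker's public value M = 14^18 mod 257 instead of the honest one.
14^1 ≡ 14 (mod 257)
14^2 = (14^1)^2 ≡ 14^2 = 196 ≡ 196 (mod 257)
14^4 = (14^2)^2 ≡ 196^2 = 38416 ≡ 123 (mod 257)
14^8 = (14^4)^2 ≡ 123^2 = 15129 ≡ 223 (mod 257)
14^16 = (14^8)^2 ≡ 223^2 = 49729 ≡ 128 (mod 257)
14^18 = 14^16 · 14^2 ≡ 128 · 196 ≡ 159 (mod 257).
So M = 159. The server computes K = M^4 mod 257.
159^1 ≡ 159 (mod 257)
159^2 = (159^1)^2 ≡ 159^2 = 25281 ≡ 95 (mod 257)
159^4 = (159^2)^2 ≡ 95^2 = 9025 ≡ 30 (mod 257)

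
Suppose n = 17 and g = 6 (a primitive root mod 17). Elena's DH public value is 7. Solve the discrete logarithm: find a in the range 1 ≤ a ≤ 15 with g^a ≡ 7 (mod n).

5

Try successive powers of 6 modulo 17:
6^1 ≡ 6
6^2 ≡ 2
6^3 ≡ 12
6^4 ≡ 4
6^5 ≡ 7
Found: a = 5.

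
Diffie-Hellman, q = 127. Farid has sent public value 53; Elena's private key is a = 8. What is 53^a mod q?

Shared key K = 53^8 mod 127.
53^1 ≡ 53 (mod 127)
53^2 = (53^1)^2 ≡ 53^2 = 2809 ≡ 15 (mod 127)
53^4 = (53^2)^2 ≡ 15^2 = 225 ≡ 98 (mod 127)
53^8 = (53^4)^2 ≡ 98^2 = 9604 ≡ 79 (mod 127)

79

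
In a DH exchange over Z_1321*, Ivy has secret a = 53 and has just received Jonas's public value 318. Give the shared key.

479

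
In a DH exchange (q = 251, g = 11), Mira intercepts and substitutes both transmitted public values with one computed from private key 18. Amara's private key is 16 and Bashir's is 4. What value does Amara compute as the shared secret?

Amara receives Mira's public value M = 11^18 mod 251 instead of the honest one.
11^1 ≡ 11 (mod 251)
11^2 = (11^1)^2 ≡ 11^2 = 121 ≡ 121 (mod 251)
11^4 = (11^2)^2 ≡ 121^2 = 14641 ≡ 83 (mod 251)
11^8 = (11^4)^2 ≡ 83^2 = 6889 ≡ 112 (mod 251)
11^16 = (11^8)^2 ≡ 112^2 = 12544 ≡ 245 (mod 251)
11^18 = 11^16 · 11^2 ≡ 245 · 121 ≡ 27 (mod 251).
So M = 27. Amara computes K = M^16 mod 251.
27^1 ≡ 27 (mod 251)
27^2 = (27^1)^2 ≡ 27^2 = 729 ≡ 227 (mod 251)
27^4 = (27^2)^2 ≡ 227^2 = 51529 ≡ 74 (mod 251)
27^8 = (27^4)^2 ≡ 74^2 = 5476 ≡ 205 (mod 251)
27^16 = (27^8)^2 ≡ 205^2 = 42025 ≡ 108 (mod 251)

108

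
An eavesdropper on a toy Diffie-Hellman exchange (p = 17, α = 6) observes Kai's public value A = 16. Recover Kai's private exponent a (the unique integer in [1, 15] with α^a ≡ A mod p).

Try successive powers of 6 modulo 17:
6^1 ≡ 6
6^2 ≡ 2
6^3 ≡ 12
6^4 ≡ 4
6^5 ≡ 7
6^6 ≡ 8
6^7 ≡ 14
6^8 ≡ 16
Found: a = 8.

8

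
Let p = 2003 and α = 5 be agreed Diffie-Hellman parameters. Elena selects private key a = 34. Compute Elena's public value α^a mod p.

Public value = 5^34 mod 2003.
5^1 ≡ 5 (mod 2003)
5^2 = (5^1)^2 ≡ 5^2 = 25 ≡ 25 (mod 2003)
5^4 = (5^2)^2 ≡ 25^2 = 625 ≡ 625 (mod 2003)
5^8 = (5^4)^2 ≡ 625^2 = 390625 ≡ 40 (mod 2003)
5^16 = (5^8)^2 ≡ 40^2 = 1600 ≡ 1600 (mod 2003)
5^32 = (5^16)^2 ≡ 1600^2 = 2560000 ≡ 166 (mod 2003)
5^34 = 5^32 · 5^2 ≡ 166 · 25 ≡ 144 (mod 2003).

144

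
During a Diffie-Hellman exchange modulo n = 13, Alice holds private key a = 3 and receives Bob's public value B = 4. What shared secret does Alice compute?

Shared key K = 4^3 mod 13.
4^1 ≡ 4 (mod 13)
4^2 = (4^1)^2 ≡ 4^2 = 16 ≡ 3 (mod 13)
4^3 = 4^2 · 4^1 ≡ 3 · 4 ≡ 12 (mod 13).

12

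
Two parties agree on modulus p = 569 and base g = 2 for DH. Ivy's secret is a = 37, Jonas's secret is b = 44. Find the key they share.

104

Ivy sends A = g^a mod p = 2^37 mod 569.
2^1 ≡ 2 (mod 569)
2^2 = (2^1)^2 ≡ 2^2 = 4 ≡ 4 (mod 569)
2^4 = (2^2)^2 ≡ 4^2 = 16 ≡ 16 (mod 569)
2^8 = (2^4)^2 ≡ 16^2 = 256 ≡ 256 (mod 569)
2^16 = (2^8)^2 ≡ 256^2 = 65536 ≡ 101 (mod 569)
2^32 = (2^16)^2 ≡ 101^2 = 10201 ≡ 528 (mod 569)
2^37 = 2^32 · 2^4 · 2^1 ≡ 528 · 16 · 2 ≡ 395 (mod 569).
So A = 395. Jonas then computes K = A^b mod p = 395^44 mod 569.
395^1 ≡ 395 (mod 569)
395^2 = (395^1)^2 ≡ 395^2 = 156025 ≡ 119 (mod 569)
395^4 = (395^2)^2 ≡ 119^2 = 14161 ≡ 505 (mod 569)
395^8 = (395^4)^2 ≡ 505^2 = 255025 ≡ 113 (mod 569)
395^16 = (395^8)^2 ≡ 113^2 = 12769 ≡ 251 (mod 569)
395^32 = (395^16)^2 ≡ 251^2 = 63001 ≡ 411 (mod 569)
395^44 = 395^32 · 395^8 · 395^4 ≡ 411 · 113 · 505 ≡ 104 (mod 569).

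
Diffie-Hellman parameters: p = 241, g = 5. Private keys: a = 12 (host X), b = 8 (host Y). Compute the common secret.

91

Host Y sends B = g^b mod p = 5^8 mod 241.
5^1 ≡ 5 (mod 241)
5^2 = (5^1)^2 ≡ 5^2 = 25 ≡ 25 (mod 241)
5^4 = (5^2)^2 ≡ 25^2 = 625 ≡ 143 (mod 241)
5^8 = (5^4)^2 ≡ 143^2 = 20449 ≡ 205 (mod 241)
So B = 205. Host X then computes K = B^a mod p = 205^12 mod 241.
205^1 ≡ 205 (mod 241)
205^2 = (205^1)^2 ≡ 205^2 = 42025 ≡ 91 (mod 241)
205^4 = (205^2)^2 ≡ 91^2 = 8281 ≡ 87 (mod 241)
205^8 = (205^4)^2 ≡ 87^2 = 7569 ≡ 98 (mod 241)
205^12 = 205^8 · 205^4 ≡ 98 · 87 ≡ 91 (mod 241).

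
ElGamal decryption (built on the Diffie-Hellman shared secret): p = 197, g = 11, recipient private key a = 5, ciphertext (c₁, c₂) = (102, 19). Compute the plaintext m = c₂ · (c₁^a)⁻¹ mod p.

67

Shared mask s = c₁^a mod p = 102^5 mod 197.
102^1 ≡ 102 (mod 197)
102^2 = (102^1)^2 ≡ 102^2 = 10404 ≡ 160 (mod 197)
102^4 = (102^2)^2 ≡ 160^2 = 25600 ≡ 187 (mod 197)
102^5 = 102^4 · 102^1 ≡ 187 · 102 ≡ 162 (mod 197).
So s = 162; s⁻¹ ≡ 45 (mod 197).
m = c₂ · s⁻¹ mod 197 = 19 · 45 mod 197 = 67.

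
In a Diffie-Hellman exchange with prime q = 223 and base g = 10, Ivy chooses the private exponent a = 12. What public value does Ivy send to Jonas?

Public value = 10^12 (mod 223).
10^1 ≡ 10 (mod 223)
10^2 = (10^1)^2 ≡ 10^2 = 100 ≡ 100 (mod 223)
10^4 = (10^2)^2 ≡ 100^2 = 10000 ≡ 188 (mod 223)
10^8 = (10^4)^2 ≡ 188^2 = 35344 ≡ 110 (mod 223)
10^12 = 10^8 · 10^4 ≡ 110 · 188 ≡ 164 (mod 223).

164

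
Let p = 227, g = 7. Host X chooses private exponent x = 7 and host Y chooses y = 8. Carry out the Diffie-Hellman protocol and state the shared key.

Host Y sends B = g^y mod p = 7^8 mod 227.
7^1 ≡ 7 (mod 227)
7^2 = (7^1)^2 ≡ 7^2 = 49 ≡ 49 (mod 227)
7^4 = (7^2)^2 ≡ 49^2 = 2401 ≡ 131 (mod 227)
7^8 = (7^4)^2 ≡ 131^2 = 17161 ≡ 136 (mod 227)
So B = 136. Host X then computes K = B^x mod p = 136^7 mod 227.
136^1 ≡ 136 (mod 227)
136^2 = (136^1)^2 ≡ 136^2 = 18496 ≡ 109 (mod 227)
136^4 = (136^2)^2 ≡ 109^2 = 11881 ≡ 77 (mod 227)
136^7 = 136^4 · 136^2 · 136^1 ≡ 77 · 109 · 136 ≡ 92 (mod 227).

92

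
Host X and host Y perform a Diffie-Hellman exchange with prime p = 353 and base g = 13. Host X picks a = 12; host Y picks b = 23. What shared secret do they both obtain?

Host X sends A = g^a mod p = 13^12 mod 353.
13^1 ≡ 13 (mod 353)
13^2 = (13^1)^2 ≡ 13^2 = 169 ≡ 169 (mod 353)
13^4 = (13^2)^2 ≡ 169^2 = 28561 ≡ 321 (mod 353)
13^8 = (13^4)^2 ≡ 321^2 = 103041 ≡ 318 (mod 353)
13^12 = 13^8 · 13^4 ≡ 318 · 321 ≡ 61 (mod 353).
So A = 61. Host Y then computes K = A^b mod p = 61^23 mod 353.
61^1 ≡ 61 (mod 353)
61^2 = (61^1)^2 ≡ 61^2 = 3721 ≡ 191 (mod 353)
61^4 = (61^2)^2 ≡ 191^2 = 36481 ≡ 122 (mod 353)
61^8 = (61^4)^2 ≡ 122^2 = 14884 ≡ 58 (mod 353)
61^16 = (61^8)^2 ≡ 58^2 = 3364 ≡ 187 (mod 353)
61^23 = 61^16 · 61^4 · 61^2 · 61^1 ≡ 187 · 122 · 191 · 61 ≡ 91 (mod 353).

91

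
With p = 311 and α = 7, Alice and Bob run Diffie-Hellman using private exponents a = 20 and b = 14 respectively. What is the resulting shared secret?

7

Alice sends A = α^a mod p = 7^20 mod 311.
7^1 ≡ 7 (mod 311)
7^2 = (7^1)^2 ≡ 7^2 = 49 ≡ 49 (mod 311)
7^4 = (7^2)^2 ≡ 49^2 = 2401 ≡ 224 (mod 311)
7^8 = (7^4)^2 ≡ 224^2 = 50176 ≡ 105 (mod 311)
7^16 = (7^8)^2 ≡ 105^2 = 11025 ≡ 140 (mod 311)
7^20 = 7^16 · 7^4 ≡ 140 · 224 ≡ 260 (mod 311).
So A = 260. Bob then computes K = A^b mod p = 260^14 mod 311.
260^1 ≡ 260 (mod 311)
260^2 = (260^1)^2 ≡ 260^2 = 67600 ≡ 113 (mod 311)
260^4 = (260^2)^2 ≡ 113^2 = 12769 ≡ 18 (mod 311)
260^8 = (260^4)^2 ≡ 18^2 = 324 ≡ 13 (mod 311)
260^14 = 260^8 · 260^4 · 260^2 ≡ 13 · 18 · 113 ≡ 7 (mod 311).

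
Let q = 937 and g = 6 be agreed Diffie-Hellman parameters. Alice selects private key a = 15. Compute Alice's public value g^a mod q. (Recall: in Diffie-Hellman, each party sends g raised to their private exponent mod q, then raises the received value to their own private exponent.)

Public value = 6^15 mod 937.
6^1 ≡ 6 (mod 937)
6^2 = (6^1)^2 ≡ 6^2 = 36 ≡ 36 (mod 937)
6^4 = (6^2)^2 ≡ 36^2 = 1296 ≡ 359 (mod 937)
6^8 = (6^4)^2 ≡ 359^2 = 128881 ≡ 512 (mod 937)
6^15 = 6^8 · 6^4 · 6^2 · 6^1 ≡ 512 · 359 · 36 · 6 ≡ 901 (mod 937).

901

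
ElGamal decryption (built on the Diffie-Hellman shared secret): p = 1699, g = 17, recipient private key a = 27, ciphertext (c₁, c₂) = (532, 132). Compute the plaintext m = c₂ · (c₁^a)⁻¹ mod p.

Shared mask s = c₁^a mod p = 532^27 mod 1699.
532^1 ≡ 532 (mod 1699)
532^2 = (532^1)^2 ≡ 532^2 = 283024 ≡ 990 (mod 1699)
532^4 = (532^2)^2 ≡ 990^2 = 980100 ≡ 1476 (mod 1699)
532^8 = (532^4)^2 ≡ 1476^2 = 2178576 ≡ 458 (mod 1699)
532^16 = (532^8)^2 ≡ 458^2 = 209764 ≡ 787 (mod 1699)
532^27 = 532^16 · 532^8 · 532^2 · 532^1 ≡ 787 · 458 · 990 · 532 ≡ 818 (mod 1699).
So s = 818; s⁻¹ ≡ 1672 (mod 1699).
m = c₂ · s⁻¹ mod 1699 = 132 · 1672 mod 1699 = 1533.

1533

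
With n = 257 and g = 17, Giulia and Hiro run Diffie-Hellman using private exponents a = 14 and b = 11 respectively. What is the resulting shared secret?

2

Giulia sends A = g^a mod n = 17^14 mod 257.
17^1 ≡ 17 (mod 257)
17^2 = (17^1)^2 ≡ 17^2 = 289 ≡ 32 (mod 257)
17^4 = (17^2)^2 ≡ 32^2 = 1024 ≡ 253 (mod 257)
17^8 = (17^4)^2 ≡ 253^2 = 64009 ≡ 16 (mod 257)
17^14 = 17^8 · 17^4 · 17^2 ≡ 16 · 253 · 32 ≡ 8 (mod 257).
So A = 8. Hiro then computes K = A^b mod n = 8^11 mod 257.
8^1 ≡ 8 (mod 257)
8^2 = (8^1)^2 ≡ 8^2 = 64 ≡ 64 (mod 257)
8^4 = (8^2)^2 ≡ 64^2 = 4096 ≡ 241 (mod 257)
8^8 = (8^4)^2 ≡ 241^2 = 58081 ≡ 256 (mod 257)
8^11 = 8^8 · 8^2 · 8^1 ≡ 256 · 64 · 8 ≡ 2 (mod 257).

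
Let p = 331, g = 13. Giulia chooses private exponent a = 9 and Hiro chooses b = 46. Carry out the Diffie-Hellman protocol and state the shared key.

Hiro sends B = g^b mod p = 13^46 mod 331.
13^1 ≡ 13 (mod 331)
13^2 = (13^1)^2 ≡ 13^2 = 169 ≡ 169 (mod 331)
13^4 = (13^2)^2 ≡ 169^2 = 28561 ≡ 95 (mod 331)
13^8 = (13^4)^2 ≡ 95^2 = 9025 ≡ 88 (mod 331)
13^16 = (13^8)^2 ≡ 88^2 = 7744 ≡ 131 (mod 331)
13^32 = (13^16)^2 ≡ 131^2 = 17161 ≡ 280 (mod 331)
13^46 = 13^32 · 13^8 · 13^4 · 13^2 ≡ 280 · 88 · 95 · 169 ≡ 219 (mod 331).
So B = 219. Giulia then computes K = B^a mod p = 219^9 mod 331.
219^1 ≡ 219 (mod 331)
219^2 = (219^1)^2 ≡ 219^2 = 47961 ≡ 297 (mod 331)
219^4 = (219^2)^2 ≡ 297^2 = 88209 ≡ 163 (mod 331)
219^8 = (219^4)^2 ≡ 163^2 = 26569 ≡ 89 (mod 331)
219^9 = 219^8 · 219^1 ≡ 89 · 219 ≡ 293 (mod 331).

293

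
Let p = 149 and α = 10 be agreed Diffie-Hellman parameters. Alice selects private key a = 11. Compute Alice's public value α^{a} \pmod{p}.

89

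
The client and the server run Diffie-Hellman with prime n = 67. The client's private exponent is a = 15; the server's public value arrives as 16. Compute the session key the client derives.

22

Shared key K = 16^15 mod 67.
16^1 ≡ 16 (mod 67)
16^2 = (16^1)^2 ≡ 16^2 = 256 ≡ 55 (mod 67)
16^4 = (16^2)^2 ≡ 55^2 = 3025 ≡ 10 (mod 67)
16^8 = (16^4)^2 ≡ 10^2 = 100 ≡ 33 (mod 67)
16^15 = 16^8 · 16^4 · 16^2 · 16^1 ≡ 33 · 10 · 55 · 16 ≡ 22 (mod 67).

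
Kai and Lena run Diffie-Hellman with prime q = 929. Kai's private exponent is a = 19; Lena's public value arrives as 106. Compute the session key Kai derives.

530

Shared key K = 106^19 mod 929.
106^1 ≡ 106 (mod 929)
106^2 = (106^1)^2 ≡ 106^2 = 11236 ≡ 88 (mod 929)
106^4 = (106^2)^2 ≡ 88^2 = 7744 ≡ 312 (mod 929)
106^8 = (106^4)^2 ≡ 312^2 = 97344 ≡ 728 (mod 929)
106^16 = (106^8)^2 ≡ 728^2 = 529984 ≡ 454 (mod 929)
106^19 = 106^16 · 106^2 · 106^1 ≡ 454 · 88 · 106 ≡ 530 (mod 929).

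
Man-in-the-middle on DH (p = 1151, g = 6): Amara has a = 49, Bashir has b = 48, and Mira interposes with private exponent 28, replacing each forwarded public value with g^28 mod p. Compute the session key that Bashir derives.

Bashir receives Mira's public value M = 6^28 mod 1151 instead of the honest one.
6^1 ≡ 6 (mod 1151)
6^2 = (6^1)^2 ≡ 6^2 = 36 ≡ 36 (mod 1151)
6^4 = (6^2)^2 ≡ 36^2 = 1296 ≡ 145 (mod 1151)
6^8 = (6^4)^2 ≡ 145^2 = 21025 ≡ 307 (mod 1151)
6^16 = (6^8)^2 ≡ 307^2 = 94249 ≡ 1018 (mod 1151)
6^28 = 6^16 · 6^8 · 6^4 ≡ 1018 · 307 · 145 ≡ 249 (mod 1151).
So M = 249. Bashir computes K = M^48 mod 1151.
249^1 ≡ 249 (mod 1151)
249^2 = (249^1)^2 ≡ 249^2 = 62001 ≡ 998 (mod 1151)
249^4 = (249^2)^2 ≡ 998^2 = 996004 ≡ 389 (mod 1151)
249^8 = (249^4)^2 ≡ 389^2 = 151321 ≡ 540 (mod 1151)
249^16 = (249^8)^2 ≡ 540^2 = 291600 ≡ 397 (mod 1151)
249^32 = (249^16)^2 ≡ 397^2 = 157609 ≡ 1073 (mod 1151)
249^48 = 249^32 · 249^16 ≡ 1073 · 397 ≡ 111 (mod 1151).

111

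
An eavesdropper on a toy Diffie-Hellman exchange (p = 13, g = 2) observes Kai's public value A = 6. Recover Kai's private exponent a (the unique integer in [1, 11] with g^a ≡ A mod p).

Try successive powers of 2 modulo 13:
2^1 ≡ 2
2^2 ≡ 4
2^3 ≡ 8
2^4 ≡ 3
2^5 ≡ 6
Found: a = 5.

5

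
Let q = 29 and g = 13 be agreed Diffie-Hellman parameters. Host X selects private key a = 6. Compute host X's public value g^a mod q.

20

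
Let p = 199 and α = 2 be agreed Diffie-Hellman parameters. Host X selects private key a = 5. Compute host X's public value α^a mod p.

Public value = 2^5 mod 199.
2^1 ≡ 2 (mod 199)
2^2 = (2^1)^2 ≡ 2^2 = 4 ≡ 4 (mod 199)
2^4 = (2^2)^2 ≡ 4^2 = 16 ≡ 16 (mod 199)
2^5 = 2^4 · 2^1 ≡ 16 · 2 ≡ 32 (mod 199).

32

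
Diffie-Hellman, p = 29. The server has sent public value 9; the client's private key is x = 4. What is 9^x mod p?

Shared key K = 9^4 mod 29.
9^1 ≡ 9 (mod 29)
9^2 = (9^1)^2 ≡ 9^2 = 81 ≡ 23 (mod 29)
9^4 = (9^2)^2 ≡ 23^2 = 529 ≡ 7 (mod 29)

7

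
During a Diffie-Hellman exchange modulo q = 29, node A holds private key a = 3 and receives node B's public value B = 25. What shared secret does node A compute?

Shared key K = 25^3 mod 29.
25^1 ≡ 25 (mod 29)
25^2 = (25^1)^2 ≡ 25^2 = 625 ≡ 16 (mod 29)
25^3 = 25^2 · 25^1 ≡ 16 · 25 ≡ 23 (mod 29).

23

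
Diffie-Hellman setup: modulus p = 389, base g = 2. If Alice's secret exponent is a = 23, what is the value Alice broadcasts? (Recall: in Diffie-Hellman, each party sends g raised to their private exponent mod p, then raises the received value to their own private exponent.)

212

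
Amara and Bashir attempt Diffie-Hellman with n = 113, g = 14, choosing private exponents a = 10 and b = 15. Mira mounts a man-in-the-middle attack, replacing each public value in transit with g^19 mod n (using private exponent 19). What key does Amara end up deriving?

97

Amara receives Mira's public value M = 14^19 mod 113 instead of the honest one.
14^1 ≡ 14 (mod 113)
14^2 = (14^1)^2 ≡ 14^2 = 196 ≡ 83 (mod 113)
14^4 = (14^2)^2 ≡ 83^2 = 6889 ≡ 109 (mod 113)
14^8 = (14^4)^2 ≡ 109^2 = 11881 ≡ 16 (mod 113)
14^16 = (14^8)^2 ≡ 16^2 = 256 ≡ 30 (mod 113)
14^19 = 14^16 · 14^2 · 14^1 ≡ 30 · 83 · 14 ≡ 56 (mod 113).
So M = 56. Amara computes K = M^10 mod 113.
56^1 ≡ 56 (mod 113)
56^2 = (56^1)^2 ≡ 56^2 = 3136 ≡ 85 (mod 113)
56^4 = (56^2)^2 ≡ 85^2 = 7225 ≡ 106 (mod 113)
56^8 = (56^4)^2 ≡ 106^2 = 11236 ≡ 49 (mod 113)
56^10 = 56^8 · 56^2 ≡ 49 · 85 ≡ 97 (mod 113).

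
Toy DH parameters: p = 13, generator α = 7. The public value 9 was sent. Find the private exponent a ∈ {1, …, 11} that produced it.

Try successive powers of 7 modulo 13:
7^1 ≡ 7
7^2 ≡ 10
7^3 ≡ 5
7^4 ≡ 9
Found: a = 4.

4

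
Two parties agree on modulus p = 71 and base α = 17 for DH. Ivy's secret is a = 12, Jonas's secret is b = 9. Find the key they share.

57

Ivy sends A = α^a mod p = 17^12 mod 71.
17^1 ≡ 17 (mod 71)
17^2 = (17^1)^2 ≡ 17^2 = 289 ≡ 5 (mod 71)
17^4 = (17^2)^2 ≡ 5^2 = 25 ≡ 25 (mod 71)
17^8 = (17^4)^2 ≡ 25^2 = 625 ≡ 57 (mod 71)
17^12 = 17^8 · 17^4 ≡ 57 · 25 ≡ 5 (mod 71).
So A = 5. Jonas then computes K = A^b mod p = 5^9 mod 71.
5^1 ≡ 5 (mod 71)
5^2 = (5^1)^2 ≡ 5^2 = 25 ≡ 25 (mod 71)
5^4 = (5^2)^2 ≡ 25^2 = 625 ≡ 57 (mod 71)
5^8 = (5^4)^2 ≡ 57^2 = 3249 ≡ 54 (mod 71)
5^9 = 5^8 · 5^1 ≡ 54 · 5 ≡ 57 (mod 71).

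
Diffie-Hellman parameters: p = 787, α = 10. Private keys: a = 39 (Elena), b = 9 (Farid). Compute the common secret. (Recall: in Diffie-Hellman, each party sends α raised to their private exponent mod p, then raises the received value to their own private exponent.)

Elena sends A = α^a mod p = 10^39 mod 787.
10^1 ≡ 10 (mod 787)
10^2 = (10^1)^2 ≡ 10^2 = 100 ≡ 100 (mod 787)
10^4 = (10^2)^2 ≡ 100^2 = 10000 ≡ 556 (mod 787)
10^8 = (10^4)^2 ≡ 556^2 = 309136 ≡ 632 (mod 787)
10^16 = (10^8)^2 ≡ 632^2 = 399424 ≡ 415 (mod 787)
10^32 = (10^16)^2 ≡ 415^2 = 172225 ≡ 659 (mod 787)
10^39 = 10^32 · 10^4 · 10^2 · 10^1 ≡ 659 · 556 · 100 · 10 ≡ 410 (mod 787).
So A = 410. Farid then computes K = A^b mod p = 410^9 mod 787.
410^1 ≡ 410 (mod 787)
410^2 = (410^1)^2 ≡ 410^2 = 168100 ≡ 469 (mod 787)
410^4 = (410^2)^2 ≡ 469^2 = 219961 ≡ 388 (mod 787)
410^8 = (410^4)^2 ≡ 388^2 = 150544 ≡ 227 (mod 787)
410^9 = 410^8 · 410^1 ≡ 227 · 410 ≡ 204 (mod 787).

204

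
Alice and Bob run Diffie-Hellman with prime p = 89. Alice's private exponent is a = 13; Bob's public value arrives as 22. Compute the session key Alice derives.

Shared key K = 22^13 mod 89.
22^1 ≡ 22 (mod 89)
22^2 = (22^1)^2 ≡ 22^2 = 484 ≡ 39 (mod 89)
22^4 = (22^2)^2 ≡ 39^2 = 1521 ≡ 8 (mod 89)
22^8 = (22^4)^2 ≡ 8^2 = 64 ≡ 64 (mod 89)
22^13 = 22^8 · 22^4 · 22^1 ≡ 64 · 8 · 22 ≡ 50 (mod 89).

50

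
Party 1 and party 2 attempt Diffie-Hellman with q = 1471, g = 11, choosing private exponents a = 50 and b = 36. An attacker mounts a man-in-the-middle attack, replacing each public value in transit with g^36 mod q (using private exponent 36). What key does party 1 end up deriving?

Party 1 receives an attacker's public value M = 11^36 mod 1471 instead of the honest one.
11^1 ≡ 11 (mod 1471)
11^2 = (11^1)^2 ≡ 11^2 = 121 ≡ 121 (mod 1471)
11^4 = (11^2)^2 ≡ 121^2 = 14641 ≡ 1402 (mod 1471)
11^8 = (11^4)^2 ≡ 1402^2 = 1965604 ≡ 348 (mod 1471)
11^16 = (11^8)^2 ≡ 348^2 = 121104 ≡ 482 (mod 1471)
11^32 = (11^16)^2 ≡ 482^2 = 232324 ≡ 1377 (mod 1471)
11^36 = 11^32 · 11^4 ≡ 1377 · 1402 ≡ 602 (mod 1471).
So M = 602. Party 1 computes K = M^50 mod 1471.
602^1 ≡ 602 (mod 1471)
602^2 = (602^1)^2 ≡ 602^2 = 362404 ≡ 538 (mod 1471)
602^4 = (602^2)^2 ≡ 538^2 = 289444 ≡ 1128 (mod 1471)
602^8 = (602^4)^2 ≡ 1128^2 = 1272384 ≡ 1440 (mod 1471)
602^16 = (602^8)^2 ≡ 1440^2 = 2073600 ≡ 961 (mod 1471)
602^32 = (602^16)^2 ≡ 961^2 = 923521 ≡ 1204 (mod 1471)
602^50 = 602^32 · 602^16 · 602^2 ≡ 1204 · 961 · 538 ≡ 718 (mod 1471).

718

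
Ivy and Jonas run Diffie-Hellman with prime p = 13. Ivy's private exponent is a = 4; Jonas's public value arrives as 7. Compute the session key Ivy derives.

9

Shared key K = 7^4 mod 13.
7^1 ≡ 7 (mod 13)
7^2 = (7^1)^2 ≡ 7^2 = 49 ≡ 10 (mod 13)
7^4 = (7^2)^2 ≡ 10^2 = 100 ≡ 9 (mod 13)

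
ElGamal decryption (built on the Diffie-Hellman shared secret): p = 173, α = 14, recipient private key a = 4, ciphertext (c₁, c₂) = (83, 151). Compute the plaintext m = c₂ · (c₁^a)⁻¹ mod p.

25

Shared mask s = c₁^a mod p = 83^4 mod 173.
83^1 ≡ 83 (mod 173)
83^2 = (83^1)^2 ≡ 83^2 = 6889 ≡ 142 (mod 173)
83^4 = (83^2)^2 ≡ 142^2 = 20164 ≡ 96 (mod 173)
So s = 96; s⁻¹ ≡ 164 (mod 173).
m = c₂ · s⁻¹ mod 173 = 151 · 164 mod 173 = 25.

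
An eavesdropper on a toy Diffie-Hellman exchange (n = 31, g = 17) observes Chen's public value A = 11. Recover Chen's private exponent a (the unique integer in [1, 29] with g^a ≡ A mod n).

29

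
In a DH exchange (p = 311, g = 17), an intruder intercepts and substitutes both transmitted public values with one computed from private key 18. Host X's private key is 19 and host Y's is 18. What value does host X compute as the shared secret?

Host X receives an intruder's public value M = 17^18 mod 311 instead of the honest one.
17^1 ≡ 17 (mod 311)
17^2 = (17^1)^2 ≡ 17^2 = 289 ≡ 289 (mod 311)
17^4 = (17^2)^2 ≡ 289^2 = 83521 ≡ 173 (mod 311)
17^8 = (17^4)^2 ≡ 173^2 = 29929 ≡ 73 (mod 311)
17^16 = (17^8)^2 ≡ 73^2 = 5329 ≡ 42 (mod 311)
17^18 = 17^16 · 17^2 ≡ 42 · 289 ≡ 9 (mod 311).
So M = 9. Host X computes K = M^19 mod 311.
9^1 ≡ 9 (mod 311)
9^2 = (9^1)^2 ≡ 9^2 = 81 ≡ 81 (mod 311)
9^4 = (9^2)^2 ≡ 81^2 = 6561 ≡ 30 (mod 311)
9^8 = (9^4)^2 ≡ 30^2 = 900 ≡ 278 (mod 311)
9^16 = (9^8)^2 ≡ 278^2 = 77284 ≡ 156 (mod 311)
9^19 = 9^16 · 9^2 · 9^1 ≡ 156 · 81 · 9 ≡ 209 (mod 311).

209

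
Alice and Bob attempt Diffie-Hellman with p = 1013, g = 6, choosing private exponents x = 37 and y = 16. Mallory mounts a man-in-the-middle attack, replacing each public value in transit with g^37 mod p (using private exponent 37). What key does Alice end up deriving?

143

Alice receives Mallory's public value M = 6^37 mod 1013 instead of the honest one.
6^1 ≡ 6 (mod 1013)
6^2 = (6^1)^2 ≡ 6^2 = 36 ≡ 36 (mod 1013)
6^4 = (6^2)^2 ≡ 36^2 = 1296 ≡ 283 (mod 1013)
6^8 = (6^4)^2 ≡ 283^2 = 80089 ≡ 62 (mod 1013)
6^16 = (6^8)^2 ≡ 62^2 = 3844 ≡ 805 (mod 1013)
6^32 = (6^16)^2 ≡ 805^2 = 648025 ≡ 718 (mod 1013)
6^37 = 6^32 · 6^4 · 6^1 ≡ 718 · 283 · 6 ≡ 525 (mod 1013).
So M = 525. Alice computes K = M^37 mod 1013.
525^1 ≡ 525 (mod 1013)
525^2 = (525^1)^2 ≡ 525^2 = 275625 ≡ 89 (mod 1013)
525^4 = (525^2)^2 ≡ 89^2 = 7921 ≡ 830 (mod 1013)
525^8 = (525^4)^2 ≡ 830^2 = 688900 ≡ 60 (mod 1013)
525^16 = (525^8)^2 ≡ 60^2 = 3600 ≡ 561 (mod 1013)
525^32 = (525^16)^2 ≡ 561^2 = 314721 ≡ 691 (mod 1013)
525^37 = 525^32 · 525^4 · 525^1 ≡ 691 · 830 · 525 ≡ 143 (mod 1013).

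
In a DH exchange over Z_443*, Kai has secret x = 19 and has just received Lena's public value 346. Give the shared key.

177

Shared key K = 346^19 mod 443.
346^1 ≡ 346 (mod 443)
346^2 = (346^1)^2 ≡ 346^2 = 119716 ≡ 106 (mod 443)
346^4 = (346^2)^2 ≡ 106^2 = 11236 ≡ 161 (mod 443)
346^8 = (346^4)^2 ≡ 161^2 = 25921 ≡ 227 (mod 443)
346^16 = (346^8)^2 ≡ 227^2 = 51529 ≡ 141 (mod 443)
346^19 = 346^16 · 346^2 · 346^1 ≡ 141 · 106 · 346 ≡ 177 (mod 443).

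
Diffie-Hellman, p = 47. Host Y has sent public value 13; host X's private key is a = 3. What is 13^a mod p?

Shared key K = 13^3 mod 47.
13^1 ≡ 13 (mod 47)
13^2 = (13^1)^2 ≡ 13^2 = 169 ≡ 28 (mod 47)
13^3 = 13^2 · 13^1 ≡ 28 · 13 ≡ 35 (mod 47).

35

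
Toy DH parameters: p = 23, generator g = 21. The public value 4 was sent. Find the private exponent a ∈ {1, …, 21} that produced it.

Try successive powers of 21 modulo 23:
21^1 ≡ 21
21^2 ≡ 4
Found: a = 2.

2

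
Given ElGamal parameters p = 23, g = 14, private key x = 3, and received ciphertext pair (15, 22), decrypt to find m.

4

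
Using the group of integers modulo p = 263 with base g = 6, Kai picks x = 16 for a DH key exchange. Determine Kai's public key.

136

Public value = 6^{16} \pmod{263}.
6^1 ≡ 6 (mod 263)
6^2 = (6^1)^2 ≡ 6^2 = 36 ≡ 36 (mod 263)
6^4 = (6^2)^2 ≡ 36^2 = 1296 ≡ 244 (mod 263)
6^8 = (6^4)^2 ≡ 244^2 = 59536 ≡ 98 (mod 263)
6^16 = (6^8)^2 ≡ 98^2 = 9604 ≡ 136 (mod 263)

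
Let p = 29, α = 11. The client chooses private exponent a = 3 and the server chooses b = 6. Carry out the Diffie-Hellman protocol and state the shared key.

4

The client sends A = α^a mod p = 11^3 mod 29.
11^1 ≡ 11 (mod 29)
11^2 = (11^1)^2 ≡ 11^2 = 121 ≡ 5 (mod 29)
11^3 = 11^2 · 11^1 ≡ 5 · 11 ≡ 26 (mod 29).
So A = 26. The server then computes K = A^b mod p = 26^6 mod 29.
26^1 ≡ 26 (mod 29)
26^2 = (26^1)^2 ≡ 26^2 = 676 ≡ 9 (mod 29)
26^4 = (26^2)^2 ≡ 9^2 = 81 ≡ 23 (mod 29)
26^6 = 26^4 · 26^2 ≡ 23 · 9 ≡ 4 (mod 29).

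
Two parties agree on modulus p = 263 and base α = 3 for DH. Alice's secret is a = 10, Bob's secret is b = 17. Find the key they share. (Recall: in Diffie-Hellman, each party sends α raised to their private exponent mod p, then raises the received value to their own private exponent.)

179

Bob sends B = α^b mod p = 3^17 mod 263.
3^1 ≡ 3 (mod 263)
3^2 = (3^1)^2 ≡ 3^2 = 9 ≡ 9 (mod 263)
3^4 = (3^2)^2 ≡ 9^2 = 81 ≡ 81 (mod 263)
3^8 = (3^4)^2 ≡ 81^2 = 6561 ≡ 249 (mod 263)
3^16 = (3^8)^2 ≡ 249^2 = 62001 ≡ 196 (mod 263)
3^17 = 3^16 · 3^1 ≡ 196 · 3 ≡ 62 (mod 263).
So B = 62. Alice then computes K = B^a mod p = 62^10 mod 263.
62^1 ≡ 62 (mod 263)
62^2 = (62^1)^2 ≡ 62^2 = 3844 ≡ 162 (mod 263)
62^4 = (62^2)^2 ≡ 162^2 = 26244 ≡ 207 (mod 263)
62^8 = (62^4)^2 ≡ 207^2 = 42849 ≡ 243 (mod 263)
62^10 = 62^8 · 62^2 ≡ 243 · 162 ≡ 179 (mod 263).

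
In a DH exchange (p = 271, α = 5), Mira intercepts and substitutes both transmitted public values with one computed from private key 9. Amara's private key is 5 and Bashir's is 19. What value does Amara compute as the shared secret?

242

Amara receives Mira's public value M = 5^9 mod 271 instead of the honest one.
5^1 ≡ 5 (mod 271)
5^2 = (5^1)^2 ≡ 5^2 = 25 ≡ 25 (mod 271)
5^4 = (5^2)^2 ≡ 25^2 = 625 ≡ 83 (mod 271)
5^8 = (5^4)^2 ≡ 83^2 = 6889 ≡ 114 (mod 271)
5^9 = 5^8 · 5^1 ≡ 114 · 5 ≡ 28 (mod 271).
So M = 28. Amara computes K = M^5 mod 271.
28^1 ≡ 28 (mod 271)
28^2 = (28^1)^2 ≡ 28^2 = 784 ≡ 242 (mod 271)
28^4 = (28^2)^2 ≡ 242^2 = 58564 ≡ 28 (mod 271)
28^5 = 28^4 · 28^1 ≡ 28 · 28 ≡ 242 (mod 271).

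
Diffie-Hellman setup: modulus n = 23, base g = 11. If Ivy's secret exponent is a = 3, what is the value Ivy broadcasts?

Public value = 11^3 mod 23.
11^1 ≡ 11 (mod 23)
11^2 = (11^1)^2 ≡ 11^2 = 121 ≡ 6 (mod 23)
11^3 = 11^2 · 11^1 ≡ 6 · 11 ≡ 20 (mod 23).

20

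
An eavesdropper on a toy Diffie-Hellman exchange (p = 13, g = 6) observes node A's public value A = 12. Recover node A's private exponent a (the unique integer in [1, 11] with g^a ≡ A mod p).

6

Try successive powers of 6 modulo 13:
6^1 ≡ 6
6^2 ≡ 10
6^3 ≡ 8
6^4 ≡ 9
6^5 ≡ 2
6^6 ≡ 12
Found: a = 6.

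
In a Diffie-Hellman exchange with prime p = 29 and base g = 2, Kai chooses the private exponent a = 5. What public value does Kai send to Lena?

3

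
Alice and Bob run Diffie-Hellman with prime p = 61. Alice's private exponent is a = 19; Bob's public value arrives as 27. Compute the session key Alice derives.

52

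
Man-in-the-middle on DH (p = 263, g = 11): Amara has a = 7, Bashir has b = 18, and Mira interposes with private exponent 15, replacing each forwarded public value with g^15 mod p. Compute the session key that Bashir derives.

205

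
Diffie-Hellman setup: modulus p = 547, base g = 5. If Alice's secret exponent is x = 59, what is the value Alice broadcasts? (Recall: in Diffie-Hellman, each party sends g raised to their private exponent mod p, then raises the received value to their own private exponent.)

Public value = 5^59 mod 547.
5^1 ≡ 5 (mod 547)
5^2 = (5^1)^2 ≡ 5^2 = 25 ≡ 25 (mod 547)
5^4 = (5^2)^2 ≡ 25^2 = 625 ≡ 78 (mod 547)
5^8 = (5^4)^2 ≡ 78^2 = 6084 ≡ 67 (mod 547)
5^16 = (5^8)^2 ≡ 67^2 = 4489 ≡ 113 (mod 547)
5^32 = (5^16)^2 ≡ 113^2 = 12769 ≡ 188 (mod 547)
5^59 = 5^32 · 5^16 · 5^8 · 5^2 · 5^1 ≡ 188 · 113 · 67 · 25 · 5 ≡ 186 (mod 547).

186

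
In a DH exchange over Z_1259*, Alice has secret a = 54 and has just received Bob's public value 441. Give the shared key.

62

Shared key K = 441^54 mod 1259.
441^1 ≡ 441 (mod 1259)
441^2 = (441^1)^2 ≡ 441^2 = 194481 ≡ 595 (mod 1259)
441^4 = (441^2)^2 ≡ 595^2 = 354025 ≡ 246 (mod 1259)
441^8 = (441^4)^2 ≡ 246^2 = 60516 ≡ 84 (mod 1259)
441^16 = (441^8)^2 ≡ 84^2 = 7056 ≡ 761 (mod 1259)
441^32 = (441^16)^2 ≡ 761^2 = 579121 ≡ 1240 (mod 1259)
441^54 = 441^32 · 441^16 · 441^4 · 441^2 ≡ 1240 · 761 · 246 · 595 ≡ 62 (mod 1259).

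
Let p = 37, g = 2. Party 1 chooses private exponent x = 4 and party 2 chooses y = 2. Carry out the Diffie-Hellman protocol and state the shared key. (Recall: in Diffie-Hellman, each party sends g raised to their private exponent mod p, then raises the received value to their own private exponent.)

Party 2 sends B = g^y mod p = 2^2 mod 37.
2^1 ≡ 2 (mod 37)
2^2 = (2^1)^2 ≡ 2^2 = 4 ≡ 4 (mod 37)
So B = 4. Party 1 then computes K = B^x mod p = 4^4 mod 37.
4^1 ≡ 4 (mod 37)
4^2 = (4^1)^2 ≡ 4^2 = 16 ≡ 16 (mod 37)
4^4 = (4^2)^2 ≡ 16^2 = 256 ≡ 34 (mod 37)

34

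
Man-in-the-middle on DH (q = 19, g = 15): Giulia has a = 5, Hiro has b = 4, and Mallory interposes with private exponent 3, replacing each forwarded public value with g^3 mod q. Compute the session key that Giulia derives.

8

Giulia receives Mallory's public value M = 15^3 mod 19 instead of the honest one.
15^1 ≡ 15 (mod 19)
15^2 = (15^1)^2 ≡ 15^2 = 225 ≡ 16 (mod 19)
15^3 = 15^2 · 15^1 ≡ 16 · 15 ≡ 12 (mod 19).
So M = 12. Giulia computes K = M^5 mod 19.
12^1 ≡ 12 (mod 19)
12^2 = (12^1)^2 ≡ 12^2 = 144 ≡ 11 (mod 19)
12^4 = (12^2)^2 ≡ 11^2 = 121 ≡ 7 (mod 19)
12^5 = 12^4 · 12^1 ≡ 7 · 12 ≡ 8 (mod 19).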